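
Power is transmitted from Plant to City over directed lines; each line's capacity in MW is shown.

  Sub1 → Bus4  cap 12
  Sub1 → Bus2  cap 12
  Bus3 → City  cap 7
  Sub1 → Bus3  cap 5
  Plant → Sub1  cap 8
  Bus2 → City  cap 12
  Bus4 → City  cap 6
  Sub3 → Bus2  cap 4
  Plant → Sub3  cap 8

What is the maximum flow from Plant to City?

12

Augment Plant→Sub3→Bus2→City: bottleneck 4, flow now 4.
Augment Plant→Sub1→Bus3→City: bottleneck 5, flow now 9.
Augment Plant→Sub1→Bus2→City: bottleneck 3, flow now 12.
No augmenting path remains; maximum flow = 12.
In the residual graph, reachable from Plant: {Plant, Sub3}.
Min-cut edges: Plant→Sub1 (8), Sub3→Bus2 (4); capacity 8 + 4 = 12.
This cut is saturated, so no flow can exceed 12.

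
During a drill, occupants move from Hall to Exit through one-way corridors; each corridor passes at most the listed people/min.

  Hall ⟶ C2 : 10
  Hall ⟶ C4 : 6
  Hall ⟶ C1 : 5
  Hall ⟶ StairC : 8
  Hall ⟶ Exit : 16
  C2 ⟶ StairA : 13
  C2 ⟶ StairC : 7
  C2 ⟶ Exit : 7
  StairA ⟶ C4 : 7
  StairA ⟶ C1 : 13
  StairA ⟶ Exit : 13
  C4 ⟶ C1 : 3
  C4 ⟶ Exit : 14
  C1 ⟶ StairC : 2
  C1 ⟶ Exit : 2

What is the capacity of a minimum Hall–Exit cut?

34

Augment Hall→Exit: bottleneck 16, flow now 16.
Augment Hall→C2→Exit: bottleneck 7, flow now 23.
Augment Hall→C4→Exit: bottleneck 6, flow now 29.
Augment Hall→C1→Exit: bottleneck 2, flow now 31.
Augment Hall→C2→StairA→Exit: bottleneck 3, flow now 34.
No augmenting path remains; maximum flow = 34.
By max-flow min-cut, the minimum cut capacity equals the max flow.
In the residual graph, reachable from Hall: {Hall, C1, StairC}.
Min-cut edges: Hall→C2 (10), Hall→C4 (6), Hall→Exit (16), C1→Exit (2); capacity 10 + 6 + 16 + 2 = 34.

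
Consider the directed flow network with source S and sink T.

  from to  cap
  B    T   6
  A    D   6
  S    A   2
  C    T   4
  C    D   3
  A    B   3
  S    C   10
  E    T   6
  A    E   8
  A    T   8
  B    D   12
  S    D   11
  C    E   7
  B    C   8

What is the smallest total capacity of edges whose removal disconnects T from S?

12

Augment S→A→T: bottleneck 2, flow now 2.
Augment S→C→T: bottleneck 4, flow now 6.
Augment S→C→E→T: bottleneck 6, flow now 12.
No augmenting path remains; maximum flow = 12.
By max-flow min-cut, the minimum cut capacity equals the max flow.
In the residual graph, reachable from S: {S, D}.
Min-cut edges: S→A (2), S→C (10); capacity 2 + 10 = 12.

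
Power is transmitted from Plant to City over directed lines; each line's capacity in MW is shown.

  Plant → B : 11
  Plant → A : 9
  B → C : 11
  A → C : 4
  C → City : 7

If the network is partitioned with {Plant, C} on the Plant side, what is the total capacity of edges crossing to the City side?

27

Edges leaving {Plant, C}: Plant→A (9), Plant→B (11), C→City (7).
Cut capacity = 9 + 11 + 7 = 27.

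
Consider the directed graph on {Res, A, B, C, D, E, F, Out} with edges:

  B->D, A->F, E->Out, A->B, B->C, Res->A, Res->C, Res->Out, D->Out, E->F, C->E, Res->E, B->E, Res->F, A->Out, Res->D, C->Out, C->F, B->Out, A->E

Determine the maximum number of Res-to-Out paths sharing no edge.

5

Assign every edge capacity 1; by Menger, the answer equals the max flow.
Path Res→Out (+1); total 1.
Path Res→A→Out (+1); total 2.
Path Res→C→Out (+1); total 3.
Path Res→D→Out (+1); total 4.
Path Res→E→Out (+1); total 5.
No residual Res→Out path; max flow = 5.
Certifying cut of size 5: {Res→A, Res→C, Res→D, Res→E, Res→Out}.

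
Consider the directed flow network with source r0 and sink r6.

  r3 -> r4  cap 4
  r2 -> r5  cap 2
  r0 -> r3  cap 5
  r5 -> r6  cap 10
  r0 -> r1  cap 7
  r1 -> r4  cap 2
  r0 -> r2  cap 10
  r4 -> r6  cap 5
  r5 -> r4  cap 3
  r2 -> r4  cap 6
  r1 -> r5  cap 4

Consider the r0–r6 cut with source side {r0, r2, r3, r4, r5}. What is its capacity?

Edges leaving {r0, r2, r3, r4, r5}: r0→r1 (7), r4→r6 (5), r5→r6 (10).
Cut capacity = 7 + 5 + 10 = 22.

22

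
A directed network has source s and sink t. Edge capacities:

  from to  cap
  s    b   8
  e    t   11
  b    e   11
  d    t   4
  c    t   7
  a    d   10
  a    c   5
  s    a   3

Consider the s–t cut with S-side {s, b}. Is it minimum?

Given cut capacity: 3 + 11 = 14.
Augment s→a→c→t: bottleneck 3, flow now 3.
Augment s→b→e→t: bottleneck 8, flow now 11.
No augmenting path remains; maximum flow = 11.
In the residual graph, reachable from s: {s}.
Min-cut edges: s→a (3), s→b (8); capacity 3 + 8 = 11.
Cut capacity 14 exceeds the max flow 11, so it is not minimum.

No — its capacity is 14, but the minimum cut has capacity 11.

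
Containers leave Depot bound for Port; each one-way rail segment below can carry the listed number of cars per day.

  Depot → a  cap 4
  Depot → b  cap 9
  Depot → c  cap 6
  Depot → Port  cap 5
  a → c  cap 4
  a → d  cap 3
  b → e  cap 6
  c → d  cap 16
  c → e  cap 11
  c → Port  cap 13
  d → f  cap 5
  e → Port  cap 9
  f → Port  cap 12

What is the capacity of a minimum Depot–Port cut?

21

Augment Depot→Port: bottleneck 5, flow now 5.
Augment Depot→c→Port: bottleneck 6, flow now 11.
Augment Depot→a→c→Port: bottleneck 4, flow now 15.
Augment Depot→b→e→Port: bottleneck 6, flow now 21.
No augmenting path remains; maximum flow = 21.
By max-flow min-cut, the minimum cut capacity equals the max flow.
In the residual graph, reachable from Depot: {Depot, b}.
Min-cut edges: Depot→a (4), Depot→c (6), Depot→Port (5), b→e (6); capacity 4 + 6 + 5 + 6 = 21.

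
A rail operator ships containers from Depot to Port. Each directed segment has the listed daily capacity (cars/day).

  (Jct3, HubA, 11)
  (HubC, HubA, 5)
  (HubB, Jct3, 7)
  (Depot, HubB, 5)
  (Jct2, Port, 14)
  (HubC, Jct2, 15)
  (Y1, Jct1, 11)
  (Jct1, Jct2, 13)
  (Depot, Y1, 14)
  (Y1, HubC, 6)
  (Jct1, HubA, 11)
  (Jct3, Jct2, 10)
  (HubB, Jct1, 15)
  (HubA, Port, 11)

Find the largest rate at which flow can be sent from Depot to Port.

Augment Depot→HubB→Jct1→HubA→Port: bottleneck 5, flow now 5.
Augment Depot→Y1→HubC→HubA→Port: bottleneck 5, flow now 10.
Augment Depot→Y1→HubC→Jct2→Port: bottleneck 1, flow now 11.
Augment Depot→Y1→Jct1→HubA→Port: bottleneck 1, flow now 12.
Augment Depot→Y1→Jct1→Jct2→Port: bottleneck 7, flow now 19.
No augmenting path remains; maximum flow = 19.
In the residual graph, reachable from Depot: {Depot}.
Min-cut edges: Depot→HubB (5), Depot→Y1 (14); capacity 5 + 14 = 19.
This cut is saturated, so no flow can exceed 19.

19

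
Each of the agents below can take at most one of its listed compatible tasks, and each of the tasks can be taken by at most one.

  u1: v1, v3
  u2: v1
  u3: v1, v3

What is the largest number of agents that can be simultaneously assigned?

2

Unit-capacity flow: source→left, listed edges, right→sink; max matching = max flow.
Augmenting path u1→v1 (+1); matched 1.
Augmenting path u3→v3 (+1); matched 2.
No augmenting path remains; maximum matching = 2.
König certificate: {v1, v3} is a vertex cover of size 2 (every listed pair touches it), so no matching can be larger.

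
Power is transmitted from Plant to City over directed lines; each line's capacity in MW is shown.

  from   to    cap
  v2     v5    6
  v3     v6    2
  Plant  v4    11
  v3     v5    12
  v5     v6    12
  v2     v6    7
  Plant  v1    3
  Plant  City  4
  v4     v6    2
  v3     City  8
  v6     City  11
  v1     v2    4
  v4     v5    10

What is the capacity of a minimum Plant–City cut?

15

Augment Plant→City: bottleneck 4, flow now 4.
Augment Plant→v4→v6→City: bottleneck 2, flow now 6.
Augment Plant→v1→v2→v6→City: bottleneck 3, flow now 9.
Augment Plant→v4→v5→v6→City: bottleneck 6, flow now 15.
No augmenting path remains; maximum flow = 15.
By max-flow min-cut, the minimum cut capacity equals the max flow.
In the residual graph, reachable from Plant: {Plant, v1, v2, v4, v5, v6}.
Min-cut edges: Plant→City (4), v6→City (11); capacity 4 + 11 = 15.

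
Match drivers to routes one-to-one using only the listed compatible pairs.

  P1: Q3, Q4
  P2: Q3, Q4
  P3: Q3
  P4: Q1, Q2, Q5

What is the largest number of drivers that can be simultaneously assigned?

3

Unit-capacity flow: source→left, listed edges, right→sink; max matching = max flow.
Augmenting path P1→Q3 (+1); matched 1.
Augmenting path P2→Q4 (+1); matched 2.
Augmenting path P4→Q1 (+1); matched 3.
No augmenting path remains; maximum matching = 3.
König certificate: {P4, Q3, Q4} is a vertex cover of size 3 (every listed pair touches it), so no matching can be larger.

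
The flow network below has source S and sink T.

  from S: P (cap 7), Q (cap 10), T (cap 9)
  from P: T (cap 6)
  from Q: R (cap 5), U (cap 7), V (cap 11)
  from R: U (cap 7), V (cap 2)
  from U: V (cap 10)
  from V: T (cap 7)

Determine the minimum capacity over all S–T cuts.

Augment S→T: bottleneck 9, flow now 9.
Augment S→P→T: bottleneck 6, flow now 15.
Augment S→Q→V→T: bottleneck 7, flow now 22.
No augmenting path remains; maximum flow = 22.
By max-flow min-cut, the minimum cut capacity equals the max flow.
In the residual graph, reachable from S: {S, P, Q, R, U, V}.
Min-cut edges: S→T (9), P→T (6), V→T (7); capacity 9 + 6 + 7 = 22.

22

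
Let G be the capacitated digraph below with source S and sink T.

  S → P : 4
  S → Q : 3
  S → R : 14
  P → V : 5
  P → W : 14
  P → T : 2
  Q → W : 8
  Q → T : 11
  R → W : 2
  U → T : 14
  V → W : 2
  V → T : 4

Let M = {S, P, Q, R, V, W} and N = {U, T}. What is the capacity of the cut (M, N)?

Edges leaving {S, P, Q, R, V, W}: P→T (2), Q→T (11), V→T (4).
Cut capacity = 2 + 11 + 4 = 17.

17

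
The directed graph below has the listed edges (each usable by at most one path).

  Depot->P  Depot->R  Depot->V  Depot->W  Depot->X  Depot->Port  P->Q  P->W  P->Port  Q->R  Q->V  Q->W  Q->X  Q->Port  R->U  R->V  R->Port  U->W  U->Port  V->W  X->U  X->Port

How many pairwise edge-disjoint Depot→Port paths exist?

Assign every edge capacity 1; by Menger, the answer equals the max flow.
Path Depot→Port (+1); total 1.
Path Depot→P→Port (+1); total 2.
Path Depot→R→Port (+1); total 3.
Path Depot→X→Port (+1); total 4.
No residual Depot→Port path; max flow = 4.
Certifying cut of size 4: {Depot→P, Depot→Port, Depot→R, Depot→X}.

4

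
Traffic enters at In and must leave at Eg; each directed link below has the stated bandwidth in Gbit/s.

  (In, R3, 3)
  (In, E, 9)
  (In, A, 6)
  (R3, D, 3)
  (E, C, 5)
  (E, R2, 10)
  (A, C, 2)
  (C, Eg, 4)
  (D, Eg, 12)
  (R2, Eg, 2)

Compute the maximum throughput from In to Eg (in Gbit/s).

9

Augment In→R3→D→Eg: bottleneck 3, flow now 3.
Augment In→E→C→Eg: bottleneck 4, flow now 7.
Augment In→E→R2→Eg: bottleneck 2, flow now 9.
No augmenting path remains; maximum flow = 9.
In the residual graph, reachable from In: {In, E, A, C, R2}.
Min-cut edges: In→R3 (3), C→Eg (4), R2→Eg (2); capacity 3 + 4 + 2 = 9.
This cut is saturated, so no flow can exceed 9.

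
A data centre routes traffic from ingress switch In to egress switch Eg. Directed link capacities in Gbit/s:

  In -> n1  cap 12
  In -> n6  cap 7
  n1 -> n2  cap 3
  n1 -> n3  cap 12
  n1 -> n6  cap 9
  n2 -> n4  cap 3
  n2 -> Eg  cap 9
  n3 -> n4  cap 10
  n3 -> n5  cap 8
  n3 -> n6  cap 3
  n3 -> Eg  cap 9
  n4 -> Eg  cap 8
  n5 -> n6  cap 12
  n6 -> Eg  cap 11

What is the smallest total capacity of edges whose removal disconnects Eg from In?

19

Augment In→n6→Eg: bottleneck 7, flow now 7.
Augment In→n1→n2→Eg: bottleneck 3, flow now 10.
Augment In→n1→n3→Eg: bottleneck 9, flow now 19.
No augmenting path remains; maximum flow = 19.
By max-flow min-cut, the minimum cut capacity equals the max flow.
In the residual graph, reachable from In: {In}.
Min-cut edges: In→n1 (12), In→n6 (7); capacity 12 + 7 = 19.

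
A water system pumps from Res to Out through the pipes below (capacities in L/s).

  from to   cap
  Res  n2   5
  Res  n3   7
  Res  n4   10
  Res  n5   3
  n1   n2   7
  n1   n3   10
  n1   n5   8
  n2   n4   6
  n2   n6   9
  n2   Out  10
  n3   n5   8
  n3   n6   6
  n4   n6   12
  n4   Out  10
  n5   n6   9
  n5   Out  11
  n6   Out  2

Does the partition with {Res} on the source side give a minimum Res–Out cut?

Yes — it is a minimum cut (capacity 25).

Given cut capacity: 5 + 7 + 10 + 3 = 25.
Augment Res→n2→Out: bottleneck 5, flow now 5.
Augment Res→n4→Out: bottleneck 10, flow now 15.
Augment Res→n5→Out: bottleneck 3, flow now 18.
Augment Res→n3→n5→Out: bottleneck 7, flow now 25.
No augmenting path remains; maximum flow = 25.
Cut capacity 25 equals the max flow, so it is a minimum cut.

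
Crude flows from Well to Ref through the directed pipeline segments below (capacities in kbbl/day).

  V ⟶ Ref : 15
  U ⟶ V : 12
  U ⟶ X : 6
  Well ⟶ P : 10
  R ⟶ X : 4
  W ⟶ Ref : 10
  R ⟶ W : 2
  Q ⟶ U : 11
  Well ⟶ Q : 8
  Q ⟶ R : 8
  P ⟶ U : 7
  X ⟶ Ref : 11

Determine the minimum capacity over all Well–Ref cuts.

Augment Well→P→U→V→Ref: bottleneck 7, flow now 7.
Augment Well→Q→R→W→Ref: bottleneck 2, flow now 9.
Augment Well→Q→R→X→Ref: bottleneck 4, flow now 13.
Augment Well→Q→U→V→Ref: bottleneck 2, flow now 15.
No augmenting path remains; maximum flow = 15.
By max-flow min-cut, the minimum cut capacity equals the max flow.
In the residual graph, reachable from Well: {Well, P}.
Min-cut edges: Well→Q (8), P→U (7); capacity 8 + 7 = 15.

15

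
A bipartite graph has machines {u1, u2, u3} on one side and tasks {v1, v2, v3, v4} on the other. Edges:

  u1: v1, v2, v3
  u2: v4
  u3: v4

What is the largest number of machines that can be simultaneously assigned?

Unit-capacity flow: source→left, listed edges, right→sink; max matching = max flow.
Augmenting path u1→v1 (+1); matched 1.
Augmenting path u2→v4 (+1); matched 2.
No augmenting path remains; maximum matching = 2.
König certificate: {u1, v4} is a vertex cover of size 2 (every listed pair touches it), so no matching can be larger.

2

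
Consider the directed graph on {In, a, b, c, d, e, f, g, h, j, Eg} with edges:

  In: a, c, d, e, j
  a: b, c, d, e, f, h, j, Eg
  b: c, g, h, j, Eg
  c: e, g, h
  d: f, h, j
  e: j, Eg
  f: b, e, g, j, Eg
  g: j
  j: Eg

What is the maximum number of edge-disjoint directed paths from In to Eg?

4

Assign every edge capacity 1; by Menger, the answer equals the max flow.
Path In→a→Eg (+1); total 1.
Path In→e→Eg (+1); total 2.
Path In→j→Eg (+1); total 3.
Path In→d→f→Eg (+1); total 4.
No residual In→Eg path; max flow = 4.
Certifying cut of size 4: {In→a, In→d, e→Eg, j→Eg}.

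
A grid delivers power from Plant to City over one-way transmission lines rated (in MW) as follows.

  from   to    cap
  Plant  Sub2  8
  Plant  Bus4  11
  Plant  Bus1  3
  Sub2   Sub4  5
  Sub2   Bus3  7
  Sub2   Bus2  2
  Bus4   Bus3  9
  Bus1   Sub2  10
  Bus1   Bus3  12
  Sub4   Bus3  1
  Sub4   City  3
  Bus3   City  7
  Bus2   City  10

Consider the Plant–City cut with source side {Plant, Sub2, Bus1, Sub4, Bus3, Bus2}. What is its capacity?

Edges leaving {Plant, Sub2, Bus1, Sub4, Bus3, Bus2}: Plant→Bus4 (11), Sub4→City (3), Bus3→City (7), Bus2→City (10).
Cut capacity = 11 + 3 + 7 + 10 = 31.

31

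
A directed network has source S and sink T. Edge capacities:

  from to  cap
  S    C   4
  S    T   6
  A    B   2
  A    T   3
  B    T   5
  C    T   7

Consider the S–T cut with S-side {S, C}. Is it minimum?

No — its capacity is 13, but the minimum cut has capacity 10.

Given cut capacity: 6 + 7 = 13.
Augment S→T: bottleneck 6, flow now 6.
Augment S→C→T: bottleneck 4, flow now 10.
No augmenting path remains; maximum flow = 10.
In the residual graph, reachable from S: {S}.
Min-cut edges: S→C (4), S→T (6); capacity 4 + 6 = 10.
Cut capacity 13 exceeds the max flow 10, so it is not minimum.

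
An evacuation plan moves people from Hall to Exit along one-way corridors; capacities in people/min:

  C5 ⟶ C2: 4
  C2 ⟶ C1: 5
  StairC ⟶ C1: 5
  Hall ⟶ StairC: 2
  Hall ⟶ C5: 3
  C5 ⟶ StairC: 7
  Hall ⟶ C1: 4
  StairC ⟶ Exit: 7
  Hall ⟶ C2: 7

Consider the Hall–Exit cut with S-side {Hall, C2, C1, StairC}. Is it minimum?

Given cut capacity: 3 + 7 = 10.
Augment Hall→StairC→Exit: bottleneck 2, flow now 2.
Augment Hall→C5→StairC→Exit: bottleneck 3, flow now 5.
No augmenting path remains; maximum flow = 5.
In the residual graph, reachable from Hall: {Hall, C2, C1}.
Min-cut edges: Hall→C5 (3), Hall→StairC (2); capacity 3 + 2 = 5.
Cut capacity 10 exceeds the max flow 5, so it is not minimum.

No — its capacity is 10, but the minimum cut has capacity 5.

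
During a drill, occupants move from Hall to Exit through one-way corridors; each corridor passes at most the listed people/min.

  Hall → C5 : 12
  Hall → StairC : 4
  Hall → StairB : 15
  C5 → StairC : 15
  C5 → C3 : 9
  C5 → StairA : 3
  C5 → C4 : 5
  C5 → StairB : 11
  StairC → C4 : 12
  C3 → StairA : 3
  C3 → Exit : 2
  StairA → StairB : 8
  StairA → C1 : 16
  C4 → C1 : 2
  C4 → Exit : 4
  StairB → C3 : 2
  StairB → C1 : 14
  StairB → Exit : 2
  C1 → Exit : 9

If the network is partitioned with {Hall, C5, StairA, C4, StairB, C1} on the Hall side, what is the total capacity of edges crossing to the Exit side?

45

Edges leaving {Hall, C5, StairA, C4, StairB, C1}: Hall→StairC (4), C5→StairC (15), C5→C3 (9), C4→Exit (4), StairB→C3 (2), StairB→Exit (2), C1→Exit (9).
Cut capacity = 4 + 15 + 9 + 4 + 2 + 2 + 9 = 45.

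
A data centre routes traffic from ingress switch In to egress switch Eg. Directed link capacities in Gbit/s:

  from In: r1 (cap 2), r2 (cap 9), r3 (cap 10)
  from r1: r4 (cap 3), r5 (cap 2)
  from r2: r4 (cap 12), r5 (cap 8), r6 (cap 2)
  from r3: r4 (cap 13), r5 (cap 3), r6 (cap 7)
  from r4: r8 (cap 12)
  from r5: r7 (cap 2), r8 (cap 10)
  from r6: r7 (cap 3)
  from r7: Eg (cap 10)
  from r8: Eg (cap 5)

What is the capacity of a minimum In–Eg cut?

Augment In→r1→r4→r8→Eg: bottleneck 2, flow now 2.
Augment In→r2→r4→r8→Eg: bottleneck 3, flow now 5.
Augment In→r2→r5→r7→Eg: bottleneck 2, flow now 7.
Augment In→r2→r6→r7→Eg: bottleneck 2, flow now 9.
Augment In→r3→r6→r7→Eg: bottleneck 1, flow now 10.
No augmenting path remains; maximum flow = 10.
By max-flow min-cut, the minimum cut capacity equals the max flow.
In the residual graph, reachable from In: {In, r1, r2, r3, r4, r5, r6, r8}.
Min-cut edges: r5→r7 (2), r6→r7 (3), r8→Eg (5); capacity 2 + 3 + 5 = 10.

10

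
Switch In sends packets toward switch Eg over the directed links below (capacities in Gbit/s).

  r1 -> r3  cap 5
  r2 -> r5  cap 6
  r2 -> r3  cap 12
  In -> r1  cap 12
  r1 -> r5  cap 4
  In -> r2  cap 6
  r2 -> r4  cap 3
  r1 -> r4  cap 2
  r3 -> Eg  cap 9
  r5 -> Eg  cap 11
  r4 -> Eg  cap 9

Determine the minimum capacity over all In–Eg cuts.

17

Augment In→r1→r3→Eg: bottleneck 5, flow now 5.
Augment In→r1→r4→Eg: bottleneck 2, flow now 7.
Augment In→r1→r5→Eg: bottleneck 4, flow now 11.
Augment In→r2→r3→Eg: bottleneck 4, flow now 15.
Augment In→r2→r4→Eg: bottleneck 2, flow now 17.
No augmenting path remains; maximum flow = 17.
By max-flow min-cut, the minimum cut capacity equals the max flow.
In the residual graph, reachable from In: {In, r1}.
Min-cut edges: In→r2 (6), r1→r3 (5), r1→r4 (2), r1→r5 (4); capacity 6 + 5 + 2 + 4 = 17.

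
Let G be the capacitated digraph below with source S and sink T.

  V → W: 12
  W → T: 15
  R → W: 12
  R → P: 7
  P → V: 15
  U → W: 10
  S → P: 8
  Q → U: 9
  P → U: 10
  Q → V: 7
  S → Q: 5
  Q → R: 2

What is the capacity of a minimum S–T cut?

13

Augment S→P→U→W→T: bottleneck 8, flow now 8.
Augment S→Q→R→W→T: bottleneck 2, flow now 10.
Augment S→Q→U→W→T: bottleneck 2, flow now 12.
Augment S→Q→V→W→T: bottleneck 1, flow now 13.
No augmenting path remains; maximum flow = 13.
By max-flow min-cut, the minimum cut capacity equals the max flow.
In the residual graph, reachable from S: {S}.
Min-cut edges: S→P (8), S→Q (5); capacity 8 + 5 = 13.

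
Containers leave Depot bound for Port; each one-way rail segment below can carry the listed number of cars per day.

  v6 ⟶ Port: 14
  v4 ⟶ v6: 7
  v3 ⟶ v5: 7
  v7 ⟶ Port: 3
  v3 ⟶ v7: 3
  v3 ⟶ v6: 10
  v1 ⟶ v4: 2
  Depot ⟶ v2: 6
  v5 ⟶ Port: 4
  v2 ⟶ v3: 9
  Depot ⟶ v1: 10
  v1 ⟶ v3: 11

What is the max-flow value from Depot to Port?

Augment Depot→v1→v3→v5→Port: bottleneck 4, flow now 4.
Augment Depot→v1→v3→v6→Port: bottleneck 6, flow now 10.
Augment Depot→v2→v3→v6→Port: bottleneck 4, flow now 14.
Augment Depot→v2→v3→v7→Port: bottleneck 2, flow now 16.
No augmenting path remains; maximum flow = 16.
In the residual graph, reachable from Depot: {Depot}.
Min-cut edges: Depot→v1 (10), Depot→v2 (6); capacity 10 + 6 = 16.
This cut is saturated, so no flow can exceed 16.

16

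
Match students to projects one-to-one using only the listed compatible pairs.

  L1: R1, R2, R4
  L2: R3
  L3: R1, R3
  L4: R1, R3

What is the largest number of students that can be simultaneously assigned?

3

Unit-capacity flow: source→left, listed edges, right→sink; max matching = max flow.
Augmenting path L1→R1 (+1); matched 1.
Augmenting path L2→R3 (+1); matched 2.
Augmenting path L3→R1→L1→R2 (+1); matched 3.
No augmenting path remains; maximum matching = 3.
König certificate: {L1, R1, R3} is a vertex cover of size 3 (every listed pair touches it), so no matching can be larger.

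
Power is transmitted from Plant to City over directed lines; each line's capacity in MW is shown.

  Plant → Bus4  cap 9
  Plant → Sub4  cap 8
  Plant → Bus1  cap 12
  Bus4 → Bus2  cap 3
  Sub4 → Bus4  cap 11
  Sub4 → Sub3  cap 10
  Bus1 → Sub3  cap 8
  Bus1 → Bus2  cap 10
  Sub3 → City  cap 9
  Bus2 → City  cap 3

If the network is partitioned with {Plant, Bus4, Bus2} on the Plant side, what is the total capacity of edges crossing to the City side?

Edges leaving {Plant, Bus4, Bus2}: Plant→Sub4 (8), Plant→Bus1 (12), Bus2→City (3).
Cut capacity = 8 + 12 + 3 = 23.

23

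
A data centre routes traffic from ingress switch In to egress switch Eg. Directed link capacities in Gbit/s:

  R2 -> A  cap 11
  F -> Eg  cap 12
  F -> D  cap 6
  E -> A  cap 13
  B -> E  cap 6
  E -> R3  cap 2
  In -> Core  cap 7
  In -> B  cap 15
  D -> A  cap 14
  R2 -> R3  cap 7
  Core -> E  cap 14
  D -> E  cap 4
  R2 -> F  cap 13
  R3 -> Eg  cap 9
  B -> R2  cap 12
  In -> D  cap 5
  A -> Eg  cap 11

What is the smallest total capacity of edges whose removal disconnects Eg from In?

25

Augment In→D→A→Eg: bottleneck 5, flow now 5.
Augment In→B→E→R3→Eg: bottleneck 2, flow now 7.
Augment In→B→E→A→Eg: bottleneck 4, flow now 11.
Augment In→B→R2→R3→Eg: bottleneck 7, flow now 18.
Augment In→B→R2→A→Eg: bottleneck 2, flow now 20.
Augment In→Core→E→B→R2→F→Eg: bottleneck 3, flow now 23. (uses reverse residual edge)
Augment In→Core→E→A→R2→F→Eg: bottleneck 2, flow now 25. (uses reverse residual edge)
No augmenting path remains; maximum flow = 25.
By max-flow min-cut, the minimum cut capacity equals the max flow.
In the residual graph, reachable from In: {In, B, Core, D, E, A}.
Min-cut edges: B→R2 (12), E→R3 (2), A→Eg (11); capacity 12 + 2 + 11 = 25.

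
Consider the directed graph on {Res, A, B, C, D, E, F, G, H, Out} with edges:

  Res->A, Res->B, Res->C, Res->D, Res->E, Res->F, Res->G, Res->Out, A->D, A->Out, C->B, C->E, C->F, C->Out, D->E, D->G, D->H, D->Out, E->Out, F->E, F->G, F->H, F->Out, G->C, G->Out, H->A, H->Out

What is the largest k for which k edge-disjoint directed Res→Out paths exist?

Assign every edge capacity 1; by Menger, the answer equals the max flow.
Path Res→Out (+1); total 1.
Path Res→A→Out (+1); total 2.
Path Res→C→Out (+1); total 3.
Path Res→D→Out (+1); total 4.
Path Res→E→Out (+1); total 5.
Path Res→F→Out (+1); total 6.
Path Res→G→Out (+1); total 7.
No residual Res→Out path; max flow = 7.
Certifying cut of size 7: {Res→A, Res→C, Res→D, Res→E, Res→F, Res→G, Res→Out}.

7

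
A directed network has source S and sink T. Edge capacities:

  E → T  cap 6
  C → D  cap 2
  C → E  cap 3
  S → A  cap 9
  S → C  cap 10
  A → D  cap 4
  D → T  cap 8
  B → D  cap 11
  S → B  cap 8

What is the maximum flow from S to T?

Augment S→A→D→T: bottleneck 4, flow now 4.
Augment S→B→D→T: bottleneck 4, flow now 8.
Augment S→C→E→T: bottleneck 3, flow now 11.
No augmenting path remains; maximum flow = 11.
In the residual graph, reachable from S: {S, A, B, C, D}.
Min-cut edges: C→E (3), D→T (8); capacity 3 + 8 = 11.
This cut is saturated, so no flow can exceed 11.

11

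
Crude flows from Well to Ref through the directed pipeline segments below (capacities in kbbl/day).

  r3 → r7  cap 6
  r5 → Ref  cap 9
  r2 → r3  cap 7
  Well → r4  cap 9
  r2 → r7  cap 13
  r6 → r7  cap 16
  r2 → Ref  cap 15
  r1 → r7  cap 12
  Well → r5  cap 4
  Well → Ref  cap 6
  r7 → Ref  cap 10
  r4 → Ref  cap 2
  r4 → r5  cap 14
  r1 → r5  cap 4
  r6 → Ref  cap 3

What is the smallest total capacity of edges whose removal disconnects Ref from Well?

Augment Well→Ref: bottleneck 6, flow now 6.
Augment Well→r4→Ref: bottleneck 2, flow now 8.
Augment Well→r5→Ref: bottleneck 4, flow now 12.
Augment Well→r4→r5→Ref: bottleneck 5, flow now 17.
No augmenting path remains; maximum flow = 17.
By max-flow min-cut, the minimum cut capacity equals the max flow.
In the residual graph, reachable from Well: {Well, r4, r5}.
Min-cut edges: Well→Ref (6), r4→Ref (2), r5→Ref (9); capacity 6 + 2 + 9 = 17.

17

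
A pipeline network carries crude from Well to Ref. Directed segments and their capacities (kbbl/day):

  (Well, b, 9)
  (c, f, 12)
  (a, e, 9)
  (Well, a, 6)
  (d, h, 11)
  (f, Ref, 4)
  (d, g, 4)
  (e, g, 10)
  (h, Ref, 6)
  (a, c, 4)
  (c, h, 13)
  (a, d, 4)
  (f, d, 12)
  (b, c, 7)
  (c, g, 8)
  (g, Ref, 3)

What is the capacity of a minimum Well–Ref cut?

Augment Well→a→c→f→Ref: bottleneck 4, flow now 4.
Augment Well→a→d→g→Ref: bottleneck 2, flow now 6.
Augment Well→b→c→g→Ref: bottleneck 1, flow now 7.
Augment Well→b→c→h→Ref: bottleneck 6, flow now 13.
No augmenting path remains; maximum flow = 13.
By max-flow min-cut, the minimum cut capacity equals the max flow.
In the residual graph, reachable from Well: {Well, b}.
Min-cut edges: Well→a (6), b→c (7); capacity 6 + 7 = 13.

13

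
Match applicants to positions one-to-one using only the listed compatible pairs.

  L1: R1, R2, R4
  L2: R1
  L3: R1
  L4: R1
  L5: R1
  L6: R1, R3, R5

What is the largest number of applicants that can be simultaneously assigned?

Unit-capacity flow: source→left, listed edges, right→sink; max matching = max flow.
Augmenting path L1→R1 (+1); matched 1.
Augmenting path L6→R3 (+1); matched 2.
Augmenting path L2→R1→L1→R2 (+1); matched 3.
No augmenting path remains; maximum matching = 3.
König certificate: {L1, L6, R1} is a vertex cover of size 3 (every listed pair touches it), so no matching can be larger.

3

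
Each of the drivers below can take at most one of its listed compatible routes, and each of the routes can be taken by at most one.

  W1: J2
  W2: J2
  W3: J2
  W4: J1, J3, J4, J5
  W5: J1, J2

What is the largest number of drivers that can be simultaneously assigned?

Unit-capacity flow: source→left, listed edges, right→sink; max matching = max flow.
Augmenting path W1→J2 (+1); matched 1.
Augmenting path W4→J1 (+1); matched 2.
Augmenting path W5→J1→W4→J3 (+1); matched 3.
No augmenting path remains; maximum matching = 3.
König certificate: {W4, W5, J2} is a vertex cover of size 3 (every listed pair touches it), so no matching can be larger.

3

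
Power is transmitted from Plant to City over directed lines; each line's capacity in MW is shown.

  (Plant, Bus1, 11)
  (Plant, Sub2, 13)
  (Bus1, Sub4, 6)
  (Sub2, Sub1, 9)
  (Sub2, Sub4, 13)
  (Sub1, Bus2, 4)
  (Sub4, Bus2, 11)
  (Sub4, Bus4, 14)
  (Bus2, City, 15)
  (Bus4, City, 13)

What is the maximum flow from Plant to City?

Augment Plant→Bus1→Sub4→Bus2→City: bottleneck 6, flow now 6.
Augment Plant→Sub2→Sub1→Bus2→City: bottleneck 4, flow now 10.
Augment Plant→Sub2→Sub4→Bus2→City: bottleneck 5, flow now 15.
Augment Plant→Sub2→Sub4→Bus4→City: bottleneck 4, flow now 19.
No augmenting path remains; maximum flow = 19.
In the residual graph, reachable from Plant: {Plant, Bus1}.
Min-cut edges: Plant→Sub2 (13), Bus1→Sub4 (6); capacity 13 + 6 = 19.
This cut is saturated, so no flow can exceed 19.

19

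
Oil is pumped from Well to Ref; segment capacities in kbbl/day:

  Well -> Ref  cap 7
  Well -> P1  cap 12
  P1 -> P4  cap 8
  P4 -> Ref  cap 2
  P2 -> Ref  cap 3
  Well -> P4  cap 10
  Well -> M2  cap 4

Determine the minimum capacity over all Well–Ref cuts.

Augment Well→Ref: bottleneck 7, flow now 7.
Augment Well→P4→Ref: bottleneck 2, flow now 9.
No augmenting path remains; maximum flow = 9.
By max-flow min-cut, the minimum cut capacity equals the max flow.
In the residual graph, reachable from Well: {Well, P1, P4, M2}.
Min-cut edges: Well→Ref (7), P4→Ref (2); capacity 7 + 2 = 9.

9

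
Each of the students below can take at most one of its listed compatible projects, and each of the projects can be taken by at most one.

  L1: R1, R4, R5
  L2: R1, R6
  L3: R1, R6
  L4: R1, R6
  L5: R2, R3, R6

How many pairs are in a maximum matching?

Unit-capacity flow: source→left, listed edges, right→sink; max matching = max flow.
Augmenting path L1→R1 (+1); matched 1.
Augmenting path L2→R6 (+1); matched 2.
Augmenting path L5→R2 (+1); matched 3.
Augmenting path L3→R1→L1→R4 (+1); matched 4.
No augmenting path remains; maximum matching = 4.
König certificate: {L1, L5, R1, R6} is a vertex cover of size 4 (every listed pair touches it), so no matching can be larger.

4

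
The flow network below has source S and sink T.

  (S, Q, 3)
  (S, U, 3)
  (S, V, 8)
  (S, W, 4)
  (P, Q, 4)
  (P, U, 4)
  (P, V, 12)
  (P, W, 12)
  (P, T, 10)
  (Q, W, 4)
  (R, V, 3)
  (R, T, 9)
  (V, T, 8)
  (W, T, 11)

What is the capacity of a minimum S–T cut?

Augment S→V→T: bottleneck 8, flow now 8.
Augment S→W→T: bottleneck 4, flow now 12.
Augment S→Q→W→T: bottleneck 3, flow now 15.
No augmenting path remains; maximum flow = 15.
By max-flow min-cut, the minimum cut capacity equals the max flow.
In the residual graph, reachable from S: {S, U}.
Min-cut edges: S→Q (3), S→V (8), S→W (4); capacity 3 + 8 + 4 = 15.

15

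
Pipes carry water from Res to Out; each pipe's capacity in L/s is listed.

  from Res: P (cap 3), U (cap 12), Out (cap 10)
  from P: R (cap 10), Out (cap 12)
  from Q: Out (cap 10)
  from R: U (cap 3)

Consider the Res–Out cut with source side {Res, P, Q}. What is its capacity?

54

Edges leaving {Res, P, Q}: Res→U (12), Res→Out (10), P→R (10), P→Out (12), Q→Out (10).
Cut capacity = 12 + 10 + 10 + 12 + 10 = 54.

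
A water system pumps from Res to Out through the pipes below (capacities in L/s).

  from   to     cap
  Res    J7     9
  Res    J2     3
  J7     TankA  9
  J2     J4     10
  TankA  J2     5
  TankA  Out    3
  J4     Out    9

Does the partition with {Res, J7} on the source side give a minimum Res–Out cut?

Given cut capacity: 3 + 9 = 12.
Augment Res→J7→TankA→Out: bottleneck 3, flow now 3.
Augment Res→J2→J4→Out: bottleneck 3, flow now 6.
Augment Res→J7→TankA→J2→J4→Out: bottleneck 5, flow now 11.
No augmenting path remains; maximum flow = 11.
In the residual graph, reachable from Res: {Res, J7, TankA}.
Min-cut edges: Res→J2 (3), TankA→J2 (5), TankA→Out (3); capacity 3 + 5 + 3 = 11.
Cut capacity 12 exceeds the max flow 11, so it is not minimum.

No — its capacity is 12, but the minimum cut has capacity 11.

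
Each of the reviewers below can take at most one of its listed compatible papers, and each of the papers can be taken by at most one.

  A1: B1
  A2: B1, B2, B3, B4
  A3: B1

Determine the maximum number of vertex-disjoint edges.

2

Unit-capacity flow: source→left, listed edges, right→sink; max matching = max flow.
Augmenting path A1→B1 (+1); matched 1.
Augmenting path A2→B2 (+1); matched 2.
No augmenting path remains; maximum matching = 2.
König certificate: {A2, B1} is a vertex cover of size 2 (every listed pair touches it), so no matching can be larger.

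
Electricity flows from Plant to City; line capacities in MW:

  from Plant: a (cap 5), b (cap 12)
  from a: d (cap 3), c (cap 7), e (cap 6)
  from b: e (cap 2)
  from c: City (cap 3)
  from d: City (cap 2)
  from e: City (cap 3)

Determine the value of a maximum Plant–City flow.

Augment Plant→a→c→City: bottleneck 3, flow now 3.
Augment Plant→a→d→City: bottleneck 2, flow now 5.
Augment Plant→b→e→City: bottleneck 2, flow now 7.
No augmenting path remains; maximum flow = 7.
In the residual graph, reachable from Plant: {Plant, b}.
Min-cut edges: Plant→a (5), b→e (2); capacity 5 + 2 = 7.
This cut is saturated, so no flow can exceed 7.

7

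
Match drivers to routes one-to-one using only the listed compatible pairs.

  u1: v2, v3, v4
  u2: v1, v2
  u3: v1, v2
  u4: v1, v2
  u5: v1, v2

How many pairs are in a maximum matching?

Unit-capacity flow: source→left, listed edges, right→sink; max matching = max flow.
Augmenting path u1→v2 (+1); matched 1.
Augmenting path u2→v1 (+1); matched 2.
Augmenting path u3→v2→u1→v3 (+1); matched 3.
No augmenting path remains; maximum matching = 3.
König certificate: {u1, v1, v2} is a vertex cover of size 3 (every listed pair touches it), so no matching can be larger.

3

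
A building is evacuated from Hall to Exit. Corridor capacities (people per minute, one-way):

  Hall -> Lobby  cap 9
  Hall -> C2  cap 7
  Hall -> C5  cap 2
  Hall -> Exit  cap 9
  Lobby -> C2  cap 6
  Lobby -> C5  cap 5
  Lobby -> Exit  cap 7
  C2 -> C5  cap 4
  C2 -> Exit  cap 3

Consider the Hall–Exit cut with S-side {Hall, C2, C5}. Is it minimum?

No — its capacity is 21, but the minimum cut has capacity 19.

Given cut capacity: 9 + 9 + 3 = 21.
Augment Hall→Exit: bottleneck 9, flow now 9.
Augment Hall→Lobby→Exit: bottleneck 7, flow now 16.
Augment Hall→C2→Exit: bottleneck 3, flow now 19.
No augmenting path remains; maximum flow = 19.
In the residual graph, reachable from Hall: {Hall, Lobby, C2, C5}.
Min-cut edges: Hall→Exit (9), Lobby→Exit (7), C2→Exit (3); capacity 9 + 7 + 3 = 19.
Cut capacity 21 exceeds the max flow 19, so it is not minimum.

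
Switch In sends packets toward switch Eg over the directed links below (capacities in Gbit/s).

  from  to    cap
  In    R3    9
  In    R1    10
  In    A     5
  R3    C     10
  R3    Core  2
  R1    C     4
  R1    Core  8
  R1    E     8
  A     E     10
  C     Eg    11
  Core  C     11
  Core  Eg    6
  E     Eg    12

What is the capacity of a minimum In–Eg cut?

24

Augment In→R3→C→Eg: bottleneck 9, flow now 9.
Augment In→R1→C→Eg: bottleneck 2, flow now 11.
Augment In→R1→Core→Eg: bottleneck 6, flow now 17.
Augment In→R1→E→Eg: bottleneck 2, flow now 19.
Augment In→A→E→Eg: bottleneck 5, flow now 24.
No augmenting path remains; maximum flow = 24.
By max-flow min-cut, the minimum cut capacity equals the max flow.
In the residual graph, reachable from In: {In}.
Min-cut edges: In→R3 (9), In→R1 (10), In→A (5); capacity 9 + 10 + 5 = 24.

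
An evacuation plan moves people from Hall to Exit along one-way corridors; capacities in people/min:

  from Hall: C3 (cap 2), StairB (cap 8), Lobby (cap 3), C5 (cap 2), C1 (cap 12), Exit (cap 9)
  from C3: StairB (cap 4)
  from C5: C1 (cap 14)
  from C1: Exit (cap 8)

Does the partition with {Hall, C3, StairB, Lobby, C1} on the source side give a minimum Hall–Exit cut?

No — its capacity is 19, but the minimum cut has capacity 17.

Given cut capacity: 2 + 9 + 8 = 19.
Augment Hall→Exit: bottleneck 9, flow now 9.
Augment Hall→C1→Exit: bottleneck 8, flow now 17.
No augmenting path remains; maximum flow = 17.
In the residual graph, reachable from Hall: {Hall, C3, StairB, Lobby, C5, C1}.
Min-cut edges: Hall→Exit (9), C1→Exit (8); capacity 9 + 8 = 17.
Cut capacity 19 exceeds the max flow 17, so it is not minimum.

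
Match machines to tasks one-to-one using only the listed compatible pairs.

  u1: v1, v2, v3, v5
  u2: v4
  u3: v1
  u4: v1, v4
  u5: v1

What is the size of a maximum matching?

Unit-capacity flow: source→left, listed edges, right→sink; max matching = max flow.
Augmenting path u1→v1 (+1); matched 1.
Augmenting path u2→v4 (+1); matched 2.
Augmenting path u3→v1→u1→v2 (+1); matched 3.
No augmenting path remains; maximum matching = 3.
König certificate: {u1, v1, v4} is a vertex cover of size 3 (every listed pair touches it), so no matching can be larger.

3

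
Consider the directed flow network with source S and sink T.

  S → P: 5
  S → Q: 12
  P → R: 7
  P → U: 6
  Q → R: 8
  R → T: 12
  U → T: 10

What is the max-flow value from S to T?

Augment S→P→R→T: bottleneck 5, flow now 5.
Augment S→Q→R→T: bottleneck 7, flow now 12.
Augment S→Q→R→P→U→T: bottleneck 1, flow now 13. (uses reverse residual edge)
No augmenting path remains; maximum flow = 13.
In the residual graph, reachable from S: {S, Q}.
Min-cut edges: S→P (5), Q→R (8); capacity 5 + 8 = 13.
This cut is saturated, so no flow can exceed 13.

13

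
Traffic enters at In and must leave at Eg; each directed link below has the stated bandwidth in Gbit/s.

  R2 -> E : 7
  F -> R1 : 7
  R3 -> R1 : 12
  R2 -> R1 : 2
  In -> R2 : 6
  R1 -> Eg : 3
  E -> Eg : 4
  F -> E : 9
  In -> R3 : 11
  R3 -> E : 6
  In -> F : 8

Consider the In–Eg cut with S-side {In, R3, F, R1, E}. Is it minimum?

No — its capacity is 13, but the minimum cut has capacity 7.

Given cut capacity: 6 + 3 + 4 = 13.
Augment In→R2→R1→Eg: bottleneck 2, flow now 2.
Augment In→R2→E→Eg: bottleneck 4, flow now 6.
Augment In→R3→R1→Eg: bottleneck 1, flow now 7.
No augmenting path remains; maximum flow = 7.
In the residual graph, reachable from In: {In, R2, R3, F, R1, E}.
Min-cut edges: R1→Eg (3), E→Eg (4); capacity 3 + 4 = 7.
Cut capacity 13 exceeds the max flow 7, so it is not minimum.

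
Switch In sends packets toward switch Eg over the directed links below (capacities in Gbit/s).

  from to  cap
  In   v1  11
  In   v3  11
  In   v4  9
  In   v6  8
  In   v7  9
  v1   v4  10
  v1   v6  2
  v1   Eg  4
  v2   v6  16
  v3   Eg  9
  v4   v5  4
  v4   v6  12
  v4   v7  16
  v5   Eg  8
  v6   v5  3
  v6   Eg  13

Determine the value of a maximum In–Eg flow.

33

Augment In→v1→Eg: bottleneck 4, flow now 4.
Augment In→v3→Eg: bottleneck 9, flow now 13.
Augment In→v6→Eg: bottleneck 8, flow now 21.
Augment In→v1→v6→Eg: bottleneck 2, flow now 23.
Augment In→v4→v5→Eg: bottleneck 4, flow now 27.
Augment In→v4→v6→Eg: bottleneck 3, flow now 30.
Augment In→v4→v6→v5→Eg: bottleneck 2, flow now 32.
Augment In→v1→v4→v6→v5→Eg: bottleneck 1, flow now 33.
No augmenting path remains; maximum flow = 33.
In the residual graph, reachable from In: {In, v1, v3, v4, v6, v7}.
Min-cut edges: v1→Eg (4), v3→Eg (9), v4→v5 (4), v6→v5 (3), v6→Eg (13); capacity 4 + 9 + 4 + 3 + 13 = 33.
This cut is saturated, so no flow can exceed 33.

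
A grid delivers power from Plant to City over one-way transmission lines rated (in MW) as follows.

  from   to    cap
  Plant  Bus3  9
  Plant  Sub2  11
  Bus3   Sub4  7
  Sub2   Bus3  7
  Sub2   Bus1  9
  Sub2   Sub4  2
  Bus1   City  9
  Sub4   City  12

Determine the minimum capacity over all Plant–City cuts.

Augment Plant→Bus3→Sub4→City: bottleneck 7, flow now 7.
Augment Plant→Sub2→Bus1→City: bottleneck 9, flow now 16.
Augment Plant→Sub2→Sub4→City: bottleneck 2, flow now 18.
No augmenting path remains; maximum flow = 18.
By max-flow min-cut, the minimum cut capacity equals the max flow.
In the residual graph, reachable from Plant: {Plant, Bus3}.
Min-cut edges: Plant→Sub2 (11), Bus3→Sub4 (7); capacity 11 + 7 = 18.

18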